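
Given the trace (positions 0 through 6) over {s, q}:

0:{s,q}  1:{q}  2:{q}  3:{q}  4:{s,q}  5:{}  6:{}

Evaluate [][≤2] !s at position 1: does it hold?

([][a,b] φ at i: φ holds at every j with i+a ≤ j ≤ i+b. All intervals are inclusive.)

Check !s at every j in [1,3]:
  j=1: true
  j=2: true
  j=3: true
All positions satisfy it → formula holds.

Holds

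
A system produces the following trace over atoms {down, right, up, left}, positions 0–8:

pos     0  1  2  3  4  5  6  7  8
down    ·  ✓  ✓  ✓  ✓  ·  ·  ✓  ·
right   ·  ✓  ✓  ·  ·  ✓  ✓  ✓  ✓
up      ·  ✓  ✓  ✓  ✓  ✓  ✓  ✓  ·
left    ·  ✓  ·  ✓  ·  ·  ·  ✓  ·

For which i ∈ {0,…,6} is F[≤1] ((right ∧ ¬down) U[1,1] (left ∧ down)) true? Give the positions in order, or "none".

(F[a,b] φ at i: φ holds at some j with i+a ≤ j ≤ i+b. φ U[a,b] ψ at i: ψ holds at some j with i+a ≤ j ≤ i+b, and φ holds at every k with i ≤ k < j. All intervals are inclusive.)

5, 6

Evaluate at each i in [0,6]:
  i=0: ✗ (none in [0,1])
  i=1: ✗ (none in [1,2])
  i=2: ✗ (none in [2,3])
  i=3: ✗ (none in [3,4])
  i=4: ✗ (none in [4,5])
  i=5: ✓ (witness j=6)
  i=6: ✓ (witness j=6)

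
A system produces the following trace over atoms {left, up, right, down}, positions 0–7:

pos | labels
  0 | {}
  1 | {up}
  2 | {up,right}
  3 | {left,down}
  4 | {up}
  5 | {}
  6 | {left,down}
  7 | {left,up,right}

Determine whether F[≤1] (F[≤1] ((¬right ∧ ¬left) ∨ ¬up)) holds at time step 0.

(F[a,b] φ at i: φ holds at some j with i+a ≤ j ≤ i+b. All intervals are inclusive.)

Check F[≤1] ((¬right ∧ ¬left) ∨ ¬up) at each j in [0,1]:
  j=0: holds (witness at 0)
  j=1: holds (witness at 1)
Found at j=0 → formula holds.

Yes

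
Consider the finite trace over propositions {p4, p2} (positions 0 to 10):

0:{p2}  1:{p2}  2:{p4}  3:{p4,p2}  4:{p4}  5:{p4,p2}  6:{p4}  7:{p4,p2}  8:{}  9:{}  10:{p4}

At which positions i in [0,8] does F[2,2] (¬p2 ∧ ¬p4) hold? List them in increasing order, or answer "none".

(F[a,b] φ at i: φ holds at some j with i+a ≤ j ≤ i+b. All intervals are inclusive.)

6, 7

Evaluate at each i in [0,8]:
  i=0: ✗ (none in [2,2])
  i=1: ✗ (none in [3,3])
  i=2: ✗ (none in [4,4])
  i=3: ✗ (none in [5,5])
  i=4: ✗ (none in [6,6])
  i=5: ✗ (none in [7,7])
  i=6: ✓ (witness j=8)
  i=7: ✓ (witness j=9)
  i=8: ✗ (none in [10,10])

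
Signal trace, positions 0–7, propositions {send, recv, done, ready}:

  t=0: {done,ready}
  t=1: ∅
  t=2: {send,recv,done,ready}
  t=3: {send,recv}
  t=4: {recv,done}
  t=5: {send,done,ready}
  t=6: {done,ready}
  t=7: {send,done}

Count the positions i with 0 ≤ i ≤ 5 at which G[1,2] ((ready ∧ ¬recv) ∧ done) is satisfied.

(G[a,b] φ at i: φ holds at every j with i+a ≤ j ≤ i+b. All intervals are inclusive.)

1

Evaluate at each i in [0,5]:
  i=0: ✗ (fails at j=1)
  i=1: ✗ (fails at j=2)
  i=2: ✗ (fails at j=3)
  i=3: ✗ (fails at j=4)
  i=4: ✓ (all of [5,6])
  i=5: ✗ (fails at j=7)
Positions where it holds: {4} → 1.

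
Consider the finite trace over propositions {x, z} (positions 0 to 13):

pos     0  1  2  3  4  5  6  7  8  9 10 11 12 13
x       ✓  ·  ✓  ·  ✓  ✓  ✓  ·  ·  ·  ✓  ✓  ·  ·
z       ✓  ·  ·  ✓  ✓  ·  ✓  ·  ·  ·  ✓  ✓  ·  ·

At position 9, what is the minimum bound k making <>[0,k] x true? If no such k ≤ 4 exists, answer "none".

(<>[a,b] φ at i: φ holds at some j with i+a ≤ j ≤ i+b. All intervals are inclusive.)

1

Scan j = 9,10,… for x:
  j=9: fails
  j=10: holds
First hit at j=10, so smallest k = 10-9 = 1.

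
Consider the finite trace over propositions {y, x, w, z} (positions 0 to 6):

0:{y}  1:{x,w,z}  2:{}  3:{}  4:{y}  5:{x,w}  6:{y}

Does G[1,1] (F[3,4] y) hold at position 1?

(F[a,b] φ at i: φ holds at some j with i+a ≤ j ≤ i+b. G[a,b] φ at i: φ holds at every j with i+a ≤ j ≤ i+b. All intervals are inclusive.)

Check F[3,4] y at every j in [2,2]:
  j=2: holds (witness at 6)
All positions satisfy it → formula holds.

Holds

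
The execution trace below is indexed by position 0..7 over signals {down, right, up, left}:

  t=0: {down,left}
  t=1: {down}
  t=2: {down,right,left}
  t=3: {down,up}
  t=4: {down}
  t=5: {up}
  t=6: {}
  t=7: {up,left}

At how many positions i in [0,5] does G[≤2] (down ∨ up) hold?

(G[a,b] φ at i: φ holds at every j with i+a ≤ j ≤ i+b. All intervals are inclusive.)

Evaluate at each i in [0,5]:
  i=0: ✓ (all of [0,2])
  i=1: ✓ (all of [1,3])
  i=2: ✓ (all of [2,4])
  i=3: ✓ (all of [3,5])
  i=4: ✗ (fails at j=6)
  i=5: ✗ (fails at j=6)
Positions where it holds: {0, 1, 2, 3} → 4.

4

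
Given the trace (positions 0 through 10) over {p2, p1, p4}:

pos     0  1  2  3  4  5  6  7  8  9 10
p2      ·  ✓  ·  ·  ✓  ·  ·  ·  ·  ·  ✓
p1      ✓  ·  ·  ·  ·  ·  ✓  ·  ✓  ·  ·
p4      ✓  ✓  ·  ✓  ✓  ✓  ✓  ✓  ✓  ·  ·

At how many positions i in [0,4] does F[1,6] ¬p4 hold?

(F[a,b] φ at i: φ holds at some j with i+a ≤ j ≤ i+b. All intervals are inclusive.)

4

Evaluate at each i in [0,4]:
  i=0: ✓ (witness j=2)
  i=1: ✓ (witness j=2)
  i=2: ✗ (none in [3,8])
  i=3: ✓ (witness j=9)
  i=4: ✓ (witness j=9)
Positions where it holds: {0, 1, 3, 4} → 4.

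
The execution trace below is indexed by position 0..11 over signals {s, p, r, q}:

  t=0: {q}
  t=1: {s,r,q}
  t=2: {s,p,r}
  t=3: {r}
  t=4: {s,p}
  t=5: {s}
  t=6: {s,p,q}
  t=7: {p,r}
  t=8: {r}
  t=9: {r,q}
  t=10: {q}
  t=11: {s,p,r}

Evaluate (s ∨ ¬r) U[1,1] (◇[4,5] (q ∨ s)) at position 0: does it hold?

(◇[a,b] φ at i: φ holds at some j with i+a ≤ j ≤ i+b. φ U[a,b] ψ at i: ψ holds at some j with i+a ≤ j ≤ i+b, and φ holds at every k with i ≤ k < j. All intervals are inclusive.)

Need some j in [1,1] with ◇[4,5] (q ∨ s), and (s ∨ ¬r) at every k in [0,j-1].
  j=1: ◇[4,5] (q ∨ s) holds; (s ∨ ¬r) holds at every k in [0,0] → satisfied.

Yes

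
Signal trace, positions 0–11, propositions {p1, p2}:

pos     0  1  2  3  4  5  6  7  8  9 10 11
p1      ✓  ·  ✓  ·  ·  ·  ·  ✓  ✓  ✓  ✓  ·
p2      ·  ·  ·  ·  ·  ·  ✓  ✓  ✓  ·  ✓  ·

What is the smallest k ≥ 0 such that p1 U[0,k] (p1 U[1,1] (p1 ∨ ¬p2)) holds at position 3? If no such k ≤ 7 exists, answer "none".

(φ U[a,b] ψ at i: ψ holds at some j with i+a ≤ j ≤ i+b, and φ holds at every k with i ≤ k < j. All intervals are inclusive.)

Need earliest j ≥ 3 with (p1 U[1,1] (p1 ∨ ¬p2)), and p1 at every k in [3,j-1].
  j=3: rhs fails.
  j=4: rhs fails.
  j=5: rhs fails.
  j=6: rhs fails.
  j=7: rhs holds but lhs fails at k=3.
  j=8: rhs holds but lhs fails at k=3.
  j=9: rhs holds but lhs fails at k=3.
  j=10: rhs holds but lhs fails at k=3.
No witness within the range → none.

none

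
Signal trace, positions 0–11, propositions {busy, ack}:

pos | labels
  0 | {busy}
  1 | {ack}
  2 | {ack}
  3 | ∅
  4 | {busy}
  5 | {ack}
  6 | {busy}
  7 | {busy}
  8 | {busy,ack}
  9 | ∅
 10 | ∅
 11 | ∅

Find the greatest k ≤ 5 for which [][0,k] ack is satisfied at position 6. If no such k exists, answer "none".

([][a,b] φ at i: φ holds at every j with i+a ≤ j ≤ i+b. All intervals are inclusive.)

none

ack must hold from j=6 onward; find where it first fails.
  j=6: fails → no k works.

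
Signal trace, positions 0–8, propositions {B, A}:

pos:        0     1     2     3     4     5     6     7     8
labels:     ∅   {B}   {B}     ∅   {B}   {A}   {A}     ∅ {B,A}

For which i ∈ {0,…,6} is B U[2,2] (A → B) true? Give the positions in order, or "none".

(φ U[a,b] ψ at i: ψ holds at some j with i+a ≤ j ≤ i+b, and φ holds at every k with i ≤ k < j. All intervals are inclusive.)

Evaluate at each i in [0,6]:
  i=0: ✗ (lhs fails at k=0 before rhs at j=2)
  i=1: ✓ (rhs at j=3; lhs holds on [1,2])
  i=2: ✗ (lhs fails at k=3 before rhs at j=4)
  i=3: ✗ (no rhs in [5,5])
  i=4: ✗ (no rhs in [6,6])
  i=5: ✗ (lhs fails at k=5 before rhs at j=7)
  i=6: ✗ (lhs fails at k=6 before rhs at j=8)

1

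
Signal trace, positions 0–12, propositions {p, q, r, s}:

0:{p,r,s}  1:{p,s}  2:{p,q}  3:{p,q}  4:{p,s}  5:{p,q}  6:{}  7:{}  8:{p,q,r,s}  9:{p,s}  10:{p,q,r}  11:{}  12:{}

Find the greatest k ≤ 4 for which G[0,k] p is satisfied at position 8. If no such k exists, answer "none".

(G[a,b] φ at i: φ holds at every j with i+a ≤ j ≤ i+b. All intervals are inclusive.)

p must hold from j=8 onward; find where it first fails.
  j=8: holds
  j=9: holds
  j=10: holds
  j=11: fails
Holds on [8,10], so largest k = 2.

2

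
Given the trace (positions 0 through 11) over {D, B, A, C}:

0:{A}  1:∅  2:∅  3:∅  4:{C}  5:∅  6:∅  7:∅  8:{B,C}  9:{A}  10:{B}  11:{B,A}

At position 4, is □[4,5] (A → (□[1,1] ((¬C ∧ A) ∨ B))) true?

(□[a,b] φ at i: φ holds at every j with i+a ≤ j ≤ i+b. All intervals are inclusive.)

Check (A → (□[1,1] ((¬C ∧ A) ∨ B))) at every j in [8,9]:
  j=8: antecedent false → ✓
  j=9: antecedent true; consequent holds on [10,10] → ✓
All positions satisfy it → formula holds.

Holds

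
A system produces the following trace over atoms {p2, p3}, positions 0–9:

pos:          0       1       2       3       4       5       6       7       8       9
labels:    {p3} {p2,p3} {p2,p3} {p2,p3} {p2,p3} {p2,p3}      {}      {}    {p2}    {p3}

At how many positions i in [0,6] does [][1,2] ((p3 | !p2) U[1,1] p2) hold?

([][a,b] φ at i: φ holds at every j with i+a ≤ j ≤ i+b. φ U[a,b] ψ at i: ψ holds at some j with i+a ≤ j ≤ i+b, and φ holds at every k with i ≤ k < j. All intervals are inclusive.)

3

Evaluate at each i in [0,6]:
  i=0: ✓ (all of [1,2])
  i=1: ✓ (all of [2,3])
  i=2: ✓ (all of [3,4])
  i=3: ✗ (fails at j=5)
  i=4: ✗ (fails at j=5)
  i=5: ✗ (fails at j=6)
  i=6: ✗ (fails at j=8)
Positions where it holds: {0, 1, 2} → 3.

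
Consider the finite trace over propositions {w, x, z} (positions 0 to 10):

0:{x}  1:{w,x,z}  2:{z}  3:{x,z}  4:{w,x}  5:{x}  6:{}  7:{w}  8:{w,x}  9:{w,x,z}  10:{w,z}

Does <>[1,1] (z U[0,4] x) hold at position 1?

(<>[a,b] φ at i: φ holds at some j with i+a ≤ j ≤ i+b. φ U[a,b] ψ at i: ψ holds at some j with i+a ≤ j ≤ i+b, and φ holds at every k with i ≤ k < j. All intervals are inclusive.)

True

Check (z U[0,4] x) at each j in [2,2]:
  j=2: holds
Found at j=2 → formula holds.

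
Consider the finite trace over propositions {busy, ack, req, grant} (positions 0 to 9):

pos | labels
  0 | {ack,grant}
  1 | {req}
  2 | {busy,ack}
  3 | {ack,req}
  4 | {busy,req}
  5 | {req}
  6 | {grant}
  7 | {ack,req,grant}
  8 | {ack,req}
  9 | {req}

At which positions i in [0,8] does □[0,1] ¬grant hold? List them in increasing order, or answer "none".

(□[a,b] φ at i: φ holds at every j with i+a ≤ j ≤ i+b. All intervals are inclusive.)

1, 2, 3, 4, 8

Evaluate at each i in [0,8]:
  i=0: ✗ (fails at j=0)
  i=1: ✓ (all of [1,2])
  i=2: ✓ (all of [2,3])
  i=3: ✓ (all of [3,4])
  i=4: ✓ (all of [4,5])
  i=5: ✗ (fails at j=6)
  i=6: ✗ (fails at j=6)
  i=7: ✗ (fails at j=7)
  i=8: ✓ (all of [8,9])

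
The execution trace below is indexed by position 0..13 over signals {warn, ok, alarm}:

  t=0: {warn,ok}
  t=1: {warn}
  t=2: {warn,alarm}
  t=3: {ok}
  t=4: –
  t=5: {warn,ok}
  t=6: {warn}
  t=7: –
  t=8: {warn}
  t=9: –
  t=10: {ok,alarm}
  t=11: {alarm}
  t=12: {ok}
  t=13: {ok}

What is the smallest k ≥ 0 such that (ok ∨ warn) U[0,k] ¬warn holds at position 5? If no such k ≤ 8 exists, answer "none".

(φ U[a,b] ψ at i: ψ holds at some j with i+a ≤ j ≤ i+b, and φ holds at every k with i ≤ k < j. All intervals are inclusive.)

Need earliest j ≥ 5 with ¬warn, and (ok ∨ warn) at every k in [5,j-1].
  j=5: rhs fails.
  j=6: rhs fails.
  j=7: rhs holds; lhs holds on [5,6]. k = 2.

2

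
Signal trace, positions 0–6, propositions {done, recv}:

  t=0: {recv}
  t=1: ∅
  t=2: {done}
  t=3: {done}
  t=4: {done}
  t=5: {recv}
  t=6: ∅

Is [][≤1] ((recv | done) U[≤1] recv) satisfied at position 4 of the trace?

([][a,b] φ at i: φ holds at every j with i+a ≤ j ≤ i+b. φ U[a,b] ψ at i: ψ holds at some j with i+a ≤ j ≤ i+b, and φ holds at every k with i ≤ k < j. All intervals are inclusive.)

Yes

Check ((recv | done) U[≤1] recv) at every j in [4,5]:
  j=4: holds
  j=5: holds
All positions satisfy it → formula holds.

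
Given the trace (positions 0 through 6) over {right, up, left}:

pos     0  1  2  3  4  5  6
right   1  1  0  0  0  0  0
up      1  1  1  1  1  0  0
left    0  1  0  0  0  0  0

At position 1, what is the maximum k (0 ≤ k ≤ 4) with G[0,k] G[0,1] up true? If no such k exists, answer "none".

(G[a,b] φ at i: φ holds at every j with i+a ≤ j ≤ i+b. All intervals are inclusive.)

2

G[0,1] up must hold from j=1 onward; find where it first fails.
  j=1: holds
  j=2: holds
  j=3: holds
  j=4: fails
Holds on [1,3], so largest k = 2.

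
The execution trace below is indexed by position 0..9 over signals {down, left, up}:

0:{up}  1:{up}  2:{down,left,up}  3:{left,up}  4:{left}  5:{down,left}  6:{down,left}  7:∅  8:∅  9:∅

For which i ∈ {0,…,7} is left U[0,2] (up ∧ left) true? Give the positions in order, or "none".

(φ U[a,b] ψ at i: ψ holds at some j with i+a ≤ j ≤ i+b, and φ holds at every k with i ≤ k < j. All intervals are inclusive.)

Evaluate at each i in [0,7]:
  i=0: ✗ (lhs fails at k=0 before rhs at j=2)
  i=1: ✗ (lhs fails at k=1 before rhs at j=2)
  i=2: ✓ (rhs at j=2)
  i=3: ✓ (rhs at j=3)
  i=4: ✗ (no rhs in [4,6])
  i=5: ✗ (no rhs in [5,7])
  i=6: ✗ (no rhs in [6,8])
  i=7: ✗ (no rhs in [7,9])

2, 3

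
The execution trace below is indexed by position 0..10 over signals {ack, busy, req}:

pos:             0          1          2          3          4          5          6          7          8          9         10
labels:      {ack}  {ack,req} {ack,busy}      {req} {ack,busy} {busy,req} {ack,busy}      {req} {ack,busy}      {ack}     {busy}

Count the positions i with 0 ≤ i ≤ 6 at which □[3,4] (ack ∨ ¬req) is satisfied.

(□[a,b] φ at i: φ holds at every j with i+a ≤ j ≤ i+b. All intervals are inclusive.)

Evaluate at each i in [0,6]:
  i=0: ✗ (fails at j=3)
  i=1: ✗ (fails at j=5)
  i=2: ✗ (fails at j=5)
  i=3: ✗ (fails at j=7)
  i=4: ✗ (fails at j=7)
  i=5: ✓ (all of [8,9])
  i=6: ✓ (all of [9,10])
Positions where it holds: {5, 6} → 2.

2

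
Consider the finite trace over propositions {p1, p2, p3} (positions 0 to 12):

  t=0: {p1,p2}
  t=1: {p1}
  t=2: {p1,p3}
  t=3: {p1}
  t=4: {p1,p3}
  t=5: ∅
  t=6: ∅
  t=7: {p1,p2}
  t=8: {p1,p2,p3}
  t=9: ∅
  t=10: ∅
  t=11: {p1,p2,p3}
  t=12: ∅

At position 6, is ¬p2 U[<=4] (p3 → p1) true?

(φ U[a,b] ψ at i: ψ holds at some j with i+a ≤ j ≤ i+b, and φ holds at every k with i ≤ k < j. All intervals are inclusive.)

Yes

Need some j in [6,10] with (p3 → p1), and ¬p2 at every k in [6,j-1].
  j=6: (p3 → p1) holds; no prefix to check → satisfied.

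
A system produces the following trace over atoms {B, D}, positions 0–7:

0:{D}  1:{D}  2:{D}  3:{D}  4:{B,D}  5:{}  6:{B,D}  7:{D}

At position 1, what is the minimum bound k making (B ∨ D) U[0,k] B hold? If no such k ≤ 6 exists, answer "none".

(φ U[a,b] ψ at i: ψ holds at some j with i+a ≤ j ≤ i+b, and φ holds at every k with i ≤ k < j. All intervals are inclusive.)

Need earliest j ≥ 1 with B, and (B ∨ D) at every k in [1,j-1].
  j=1: rhs fails.
  j=2: rhs fails.
  j=3: rhs fails.
  j=4: rhs holds; lhs holds on [1,3]. k = 3.

3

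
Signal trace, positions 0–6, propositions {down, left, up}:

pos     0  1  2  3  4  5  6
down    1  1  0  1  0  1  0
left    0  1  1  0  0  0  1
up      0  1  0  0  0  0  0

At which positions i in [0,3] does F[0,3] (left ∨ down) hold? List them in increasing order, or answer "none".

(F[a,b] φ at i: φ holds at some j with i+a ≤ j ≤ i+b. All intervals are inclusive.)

0, 1, 2, 3

Evaluate at each i in [0,3]:
  i=0: ✓ (witness j=0)
  i=1: ✓ (witness j=1)
  i=2: ✓ (witness j=2)
  i=3: ✓ (witness j=3)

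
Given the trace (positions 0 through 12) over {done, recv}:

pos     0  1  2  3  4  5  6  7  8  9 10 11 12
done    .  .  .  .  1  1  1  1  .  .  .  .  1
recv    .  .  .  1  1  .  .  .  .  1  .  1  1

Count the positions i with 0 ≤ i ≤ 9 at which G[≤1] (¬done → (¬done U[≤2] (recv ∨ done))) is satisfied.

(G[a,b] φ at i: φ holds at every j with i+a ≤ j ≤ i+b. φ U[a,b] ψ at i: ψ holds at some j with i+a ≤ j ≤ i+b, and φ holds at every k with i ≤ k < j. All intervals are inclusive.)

Evaluate at each i in [0,9]:
  i=0: ✗ (fails at j=0)
  i=1: ✓ (all of [1,2])
  i=2: ✓ (all of [2,3])
  i=3: ✓ (all of [3,4])
  i=4: ✓ (all of [4,5])
  i=5: ✓ (all of [5,6])
  i=6: ✓ (all of [6,7])
  i=7: ✓ (all of [7,8])
  i=8: ✓ (all of [8,9])
  i=9: ✓ (all of [9,10])
Positions where it holds: {1, 2, 3, 4, 5, 6, 7, 8, 9} → 9.

9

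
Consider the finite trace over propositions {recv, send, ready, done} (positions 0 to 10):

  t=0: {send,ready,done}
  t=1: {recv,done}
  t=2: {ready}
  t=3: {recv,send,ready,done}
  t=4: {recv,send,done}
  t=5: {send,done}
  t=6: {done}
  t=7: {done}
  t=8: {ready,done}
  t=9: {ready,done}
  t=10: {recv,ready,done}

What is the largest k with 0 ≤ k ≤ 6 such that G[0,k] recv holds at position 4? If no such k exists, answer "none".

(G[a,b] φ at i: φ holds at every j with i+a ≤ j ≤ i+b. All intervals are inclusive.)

recv must hold from j=4 onward; find where it first fails.
  j=4: holds
  j=5: fails
Holds on [4,4], so largest k = 0.

0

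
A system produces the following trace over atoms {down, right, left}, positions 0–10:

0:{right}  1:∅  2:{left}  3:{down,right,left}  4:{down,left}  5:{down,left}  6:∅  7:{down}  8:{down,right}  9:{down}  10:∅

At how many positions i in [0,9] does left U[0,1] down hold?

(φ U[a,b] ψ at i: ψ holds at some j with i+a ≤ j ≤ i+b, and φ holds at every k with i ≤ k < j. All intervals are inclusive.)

7

Evaluate at each i in [0,9]:
  i=0: ✗ (no rhs in [0,1])
  i=1: ✗ (no rhs in [1,2])
  i=2: ✓ (rhs at j=3; lhs holds on [2,2])
  i=3: ✓ (rhs at j=3)
  i=4: ✓ (rhs at j=4)
  i=5: ✓ (rhs at j=5)
  i=6: ✗ (lhs fails at k=6 before rhs at j=7)
  i=7: ✓ (rhs at j=7)
  i=8: ✓ (rhs at j=8)
  i=9: ✓ (rhs at j=9)
Positions where it holds: {2, 3, 4, 5, 7, 8, 9} → 7.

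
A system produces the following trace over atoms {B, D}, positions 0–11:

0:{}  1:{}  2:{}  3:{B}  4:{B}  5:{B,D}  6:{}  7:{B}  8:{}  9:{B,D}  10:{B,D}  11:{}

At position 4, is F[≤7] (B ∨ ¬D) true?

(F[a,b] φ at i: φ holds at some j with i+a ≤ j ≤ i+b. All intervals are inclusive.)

Check (B ∨ ¬D) at each j in [4,11]:
  j=4: true
  j=5: true
  j=6: true
  j=7: true
  j=8: true
  j=9: true
  j=10: true
  j=11: true
Found at j=4 → formula holds.

True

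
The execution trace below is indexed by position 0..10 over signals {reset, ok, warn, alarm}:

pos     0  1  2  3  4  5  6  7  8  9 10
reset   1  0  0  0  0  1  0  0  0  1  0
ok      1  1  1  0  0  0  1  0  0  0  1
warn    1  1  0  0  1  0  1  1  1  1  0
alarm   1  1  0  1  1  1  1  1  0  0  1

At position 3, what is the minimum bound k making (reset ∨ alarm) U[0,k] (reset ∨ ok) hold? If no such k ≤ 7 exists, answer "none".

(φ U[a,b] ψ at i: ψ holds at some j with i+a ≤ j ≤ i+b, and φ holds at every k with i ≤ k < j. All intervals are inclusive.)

Need earliest j ≥ 3 with (reset ∨ ok), and (reset ∨ alarm) at every k in [3,j-1].
  j=3: rhs fails.
  j=4: rhs fails.
  j=5: rhs holds; lhs holds on [3,4]. k = 2.

2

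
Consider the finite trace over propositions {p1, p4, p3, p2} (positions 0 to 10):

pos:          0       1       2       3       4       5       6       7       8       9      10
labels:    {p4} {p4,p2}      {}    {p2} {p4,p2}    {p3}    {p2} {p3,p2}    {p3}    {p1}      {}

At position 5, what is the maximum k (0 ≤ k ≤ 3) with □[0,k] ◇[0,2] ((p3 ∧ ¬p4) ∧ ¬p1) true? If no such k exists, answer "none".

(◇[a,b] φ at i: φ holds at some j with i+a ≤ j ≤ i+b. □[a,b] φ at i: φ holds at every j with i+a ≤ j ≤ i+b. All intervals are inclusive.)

3

◇[0,2] ((p3 ∧ ¬p4) ∧ ¬p1) must hold from j=5 onward; find where it first fails.
  j=5: holds
  j=6: holds
  j=7: holds
  j=8: holds
Holds through j=8; largest k = 3.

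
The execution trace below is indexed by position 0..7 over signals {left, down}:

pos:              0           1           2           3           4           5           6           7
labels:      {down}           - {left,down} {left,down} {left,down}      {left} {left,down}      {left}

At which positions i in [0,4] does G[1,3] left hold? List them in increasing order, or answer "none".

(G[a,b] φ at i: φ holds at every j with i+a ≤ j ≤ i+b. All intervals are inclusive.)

Evaluate at each i in [0,4]:
  i=0: ✗ (fails at j=1)
  i=1: ✓ (all of [2,4])
  i=2: ✓ (all of [3,5])
  i=3: ✓ (all of [4,6])
  i=4: ✓ (all of [5,7])

1, 2, 3, 4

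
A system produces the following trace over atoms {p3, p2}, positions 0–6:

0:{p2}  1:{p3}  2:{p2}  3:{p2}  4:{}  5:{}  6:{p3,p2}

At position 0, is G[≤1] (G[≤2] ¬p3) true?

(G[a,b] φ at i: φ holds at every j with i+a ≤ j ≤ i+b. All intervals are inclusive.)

No

Check G[≤2] ¬p3 at every j in [0,1]:
  j=0: fails at 1
  j=1: fails at 1
Fails at j=0 → formula fails.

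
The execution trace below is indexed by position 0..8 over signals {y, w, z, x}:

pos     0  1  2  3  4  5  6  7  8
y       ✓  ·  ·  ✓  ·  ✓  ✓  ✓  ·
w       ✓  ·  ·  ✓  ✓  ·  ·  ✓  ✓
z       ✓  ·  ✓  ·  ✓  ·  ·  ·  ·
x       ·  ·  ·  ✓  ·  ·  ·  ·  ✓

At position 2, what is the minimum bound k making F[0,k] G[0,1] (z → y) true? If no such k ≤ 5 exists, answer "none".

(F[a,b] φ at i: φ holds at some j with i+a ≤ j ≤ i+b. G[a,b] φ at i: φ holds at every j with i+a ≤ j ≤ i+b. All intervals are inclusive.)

Scan j = 2,3,… for G[0,1] (z → y):
  j=2: fails
  j=3: fails
  j=4: fails
  j=5: holds
First hit at j=5, so smallest k = 5-2 = 3.

3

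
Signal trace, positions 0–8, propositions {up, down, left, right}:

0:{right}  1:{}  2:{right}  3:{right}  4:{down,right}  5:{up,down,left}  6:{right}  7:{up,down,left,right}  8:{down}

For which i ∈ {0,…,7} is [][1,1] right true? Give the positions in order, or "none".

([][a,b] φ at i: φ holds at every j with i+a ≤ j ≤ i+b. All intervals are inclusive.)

Evaluate at each i in [0,7]:
  i=0: ✗ (fails at j=1)
  i=1: ✓ (all of [2,2])
  i=2: ✓ (all of [3,3])
  i=3: ✓ (all of [4,4])
  i=4: ✗ (fails at j=5)
  i=5: ✓ (all of [6,6])
  i=6: ✓ (all of [7,7])
  i=7: ✗ (fails at j=8)

1, 2, 3, 5, 6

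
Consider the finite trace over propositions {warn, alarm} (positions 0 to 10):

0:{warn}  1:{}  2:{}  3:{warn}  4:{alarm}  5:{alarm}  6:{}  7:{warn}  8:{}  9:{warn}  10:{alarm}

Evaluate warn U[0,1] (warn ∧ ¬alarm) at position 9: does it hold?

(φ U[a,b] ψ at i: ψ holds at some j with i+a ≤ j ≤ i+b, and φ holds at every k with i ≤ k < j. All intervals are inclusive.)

Holds

Need some j in [9,10] with (warn ∧ ¬alarm), and warn at every k in [9,j-1].
  j=9: (warn ∧ ¬alarm) holds; no prefix to check → satisfied.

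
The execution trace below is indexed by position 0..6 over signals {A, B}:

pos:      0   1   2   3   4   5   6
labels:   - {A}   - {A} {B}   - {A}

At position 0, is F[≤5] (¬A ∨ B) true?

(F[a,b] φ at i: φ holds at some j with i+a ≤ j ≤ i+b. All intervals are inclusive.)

Check (¬A ∨ B) at each j in [0,5]:
  j=0: true
  j=1: false
  j=2: true
  j=3: false
  j=4: true
  j=5: true
Found at j=0 → formula holds.

Holds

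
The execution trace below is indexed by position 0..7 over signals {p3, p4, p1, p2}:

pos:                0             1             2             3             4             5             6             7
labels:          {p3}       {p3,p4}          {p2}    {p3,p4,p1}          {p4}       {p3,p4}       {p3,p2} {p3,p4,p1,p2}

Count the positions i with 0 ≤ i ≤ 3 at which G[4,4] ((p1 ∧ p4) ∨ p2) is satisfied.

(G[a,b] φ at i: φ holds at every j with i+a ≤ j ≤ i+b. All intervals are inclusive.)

2

Evaluate at each i in [0,3]:
  i=0: ✗ (fails at j=4)
  i=1: ✗ (fails at j=5)
  i=2: ✓ (all of [6,6])
  i=3: ✓ (all of [7,7])
Positions where it holds: {2, 3} → 2.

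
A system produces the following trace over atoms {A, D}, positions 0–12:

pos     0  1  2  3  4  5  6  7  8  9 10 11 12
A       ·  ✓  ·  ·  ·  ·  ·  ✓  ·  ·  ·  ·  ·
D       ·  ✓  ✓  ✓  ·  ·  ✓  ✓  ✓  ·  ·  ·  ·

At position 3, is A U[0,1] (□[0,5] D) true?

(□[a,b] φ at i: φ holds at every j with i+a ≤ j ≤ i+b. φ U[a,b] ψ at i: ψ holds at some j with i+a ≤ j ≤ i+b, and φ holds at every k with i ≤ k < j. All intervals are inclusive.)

False

Need some j in [3,4] with □[0,5] D, and A at every k in [3,j-1].
  j=3: □[0,5] D — fails at 4.
  j=4: □[0,5] D — fails at 4.
No j in the window works → until fails.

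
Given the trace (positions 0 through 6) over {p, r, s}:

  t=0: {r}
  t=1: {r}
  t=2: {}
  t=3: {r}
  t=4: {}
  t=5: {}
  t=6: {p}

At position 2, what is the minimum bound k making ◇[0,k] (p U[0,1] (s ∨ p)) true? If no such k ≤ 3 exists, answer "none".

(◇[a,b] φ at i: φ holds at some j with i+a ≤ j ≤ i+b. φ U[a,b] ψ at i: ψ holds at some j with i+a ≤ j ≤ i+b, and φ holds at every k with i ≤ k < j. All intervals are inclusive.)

none

Scan j = 2,3,… for (p U[0,1] (s ∨ p)):
  j=2: fails
  j=3: fails
  j=4: fails
  j=5: fails
No j in [2,5] satisfies it → none.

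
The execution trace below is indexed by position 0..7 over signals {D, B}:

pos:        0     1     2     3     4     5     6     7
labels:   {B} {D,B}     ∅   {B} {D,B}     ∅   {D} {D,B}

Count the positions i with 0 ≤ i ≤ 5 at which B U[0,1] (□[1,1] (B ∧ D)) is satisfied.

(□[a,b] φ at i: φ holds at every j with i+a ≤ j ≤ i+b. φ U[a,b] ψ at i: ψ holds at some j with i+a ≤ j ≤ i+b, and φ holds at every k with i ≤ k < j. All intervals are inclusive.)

2

Evaluate at each i in [0,5]:
  i=0: ✓ (rhs at j=0)
  i=1: ✗ (no rhs in [1,2])
  i=2: ✗ (lhs fails at k=2 before rhs at j=3)
  i=3: ✓ (rhs at j=3)
  i=4: ✗ (no rhs in [4,5])
  i=5: ✗ (lhs fails at k=5 before rhs at j=6)
Positions where it holds: {0, 3} → 2.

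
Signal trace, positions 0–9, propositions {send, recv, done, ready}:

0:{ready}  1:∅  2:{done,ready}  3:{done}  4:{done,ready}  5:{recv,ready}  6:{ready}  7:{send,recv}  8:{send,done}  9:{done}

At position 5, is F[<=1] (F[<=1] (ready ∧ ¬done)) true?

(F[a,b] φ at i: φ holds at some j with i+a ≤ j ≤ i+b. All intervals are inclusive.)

True

Check F[<=1] (ready ∧ ¬done) at each j in [5,6]:
  j=5: holds (witness at 5)
  j=6: holds (witness at 6)
Found at j=5 → formula holds.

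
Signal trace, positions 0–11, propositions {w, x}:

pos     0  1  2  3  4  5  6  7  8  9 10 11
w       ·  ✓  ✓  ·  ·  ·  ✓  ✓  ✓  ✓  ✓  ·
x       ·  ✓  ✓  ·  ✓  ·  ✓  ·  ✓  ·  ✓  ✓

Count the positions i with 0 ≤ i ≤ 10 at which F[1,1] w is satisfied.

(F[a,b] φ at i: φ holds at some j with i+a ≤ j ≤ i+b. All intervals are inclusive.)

7

Evaluate at each i in [0,10]:
  i=0: ✓ (witness j=1)
  i=1: ✓ (witness j=2)
  i=2: ✗ (none in [3,3])
  i=3: ✗ (none in [4,4])
  i=4: ✗ (none in [5,5])
  i=5: ✓ (witness j=6)
  i=6: ✓ (witness j=7)
  i=7: ✓ (witness j=8)
  i=8: ✓ (witness j=9)
  i=9: ✓ (witness j=10)
  i=10: ✗ (none in [11,11])
Positions where it holds: {0, 1, 5, 6, 7, 8, 9} → 7.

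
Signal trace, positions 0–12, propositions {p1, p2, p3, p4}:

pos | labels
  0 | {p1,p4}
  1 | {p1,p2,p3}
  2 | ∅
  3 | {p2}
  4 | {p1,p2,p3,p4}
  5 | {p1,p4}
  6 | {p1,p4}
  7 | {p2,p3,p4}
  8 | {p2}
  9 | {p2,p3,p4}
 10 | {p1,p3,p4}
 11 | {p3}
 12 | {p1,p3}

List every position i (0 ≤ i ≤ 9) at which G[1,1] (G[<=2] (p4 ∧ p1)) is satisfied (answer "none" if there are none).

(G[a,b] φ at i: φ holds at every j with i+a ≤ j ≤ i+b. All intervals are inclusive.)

Evaluate at each i in [0,9]:
  i=0: ✗ (fails at j=1)
  i=1: ✗ (fails at j=2)
  i=2: ✗ (fails at j=3)
  i=3: ✓ (all of [4,4])
  i=4: ✗ (fails at j=5)
  i=5: ✗ (fails at j=6)
  i=6: ✗ (fails at j=7)
  i=7: ✗ (fails at j=8)
  i=8: ✗ (fails at j=9)
  i=9: ✗ (fails at j=10)

3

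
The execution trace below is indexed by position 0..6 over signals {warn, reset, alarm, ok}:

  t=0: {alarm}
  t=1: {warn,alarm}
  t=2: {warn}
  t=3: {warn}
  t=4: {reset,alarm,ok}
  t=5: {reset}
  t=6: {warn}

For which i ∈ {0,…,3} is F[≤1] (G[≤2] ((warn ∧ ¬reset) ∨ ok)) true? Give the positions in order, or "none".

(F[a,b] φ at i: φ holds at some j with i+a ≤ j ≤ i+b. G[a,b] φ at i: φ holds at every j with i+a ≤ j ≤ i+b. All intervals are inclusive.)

0, 1, 2

Evaluate at each i in [0,3]:
  i=0: ✓ (witness j=1)
  i=1: ✓ (witness j=1)
  i=2: ✓ (witness j=2)
  i=3: ✗ (none in [3,4])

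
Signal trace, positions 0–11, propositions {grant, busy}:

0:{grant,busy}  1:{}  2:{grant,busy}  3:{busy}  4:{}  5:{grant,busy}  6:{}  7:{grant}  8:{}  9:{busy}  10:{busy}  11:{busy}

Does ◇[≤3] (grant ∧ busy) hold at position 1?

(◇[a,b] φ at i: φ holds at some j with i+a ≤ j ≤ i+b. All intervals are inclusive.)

Holds

Check (grant ∧ busy) at each j in [1,4]:
  j=1: false
  j=2: true
  j=3: false
  j=4: false
Found at j=2 → formula holds.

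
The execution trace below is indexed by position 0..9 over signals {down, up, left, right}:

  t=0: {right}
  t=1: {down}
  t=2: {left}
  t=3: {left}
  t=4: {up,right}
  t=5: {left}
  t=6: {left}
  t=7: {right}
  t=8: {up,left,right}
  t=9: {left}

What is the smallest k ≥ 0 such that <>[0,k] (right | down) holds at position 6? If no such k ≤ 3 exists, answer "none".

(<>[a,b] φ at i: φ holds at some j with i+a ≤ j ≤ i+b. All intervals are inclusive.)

Scan j = 6,7,… for (right | down):
  j=6: fails
  j=7: holds
First hit at j=7, so smallest k = 7-6 = 1.

1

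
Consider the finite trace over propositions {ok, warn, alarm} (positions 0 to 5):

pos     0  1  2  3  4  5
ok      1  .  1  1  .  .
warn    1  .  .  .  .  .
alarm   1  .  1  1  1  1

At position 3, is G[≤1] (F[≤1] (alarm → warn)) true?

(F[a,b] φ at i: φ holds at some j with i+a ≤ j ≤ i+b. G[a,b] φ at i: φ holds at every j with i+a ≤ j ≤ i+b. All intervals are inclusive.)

Does not hold

Check F[≤1] (alarm → warn) at every j in [3,4]:
  j=3: fails (none in [3,4])
  j=4: fails (none in [4,5])
Fails at j=3 → formula fails.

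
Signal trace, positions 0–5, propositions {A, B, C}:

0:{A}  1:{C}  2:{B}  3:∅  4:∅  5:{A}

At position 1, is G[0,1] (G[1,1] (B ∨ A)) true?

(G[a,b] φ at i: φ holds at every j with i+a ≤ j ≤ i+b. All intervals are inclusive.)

Check G[1,1] (B ∨ A) at every j in [1,2]:
  j=1: holds on [2,2]
  j=2: fails at 3
Fails at j=2 → formula fails.

False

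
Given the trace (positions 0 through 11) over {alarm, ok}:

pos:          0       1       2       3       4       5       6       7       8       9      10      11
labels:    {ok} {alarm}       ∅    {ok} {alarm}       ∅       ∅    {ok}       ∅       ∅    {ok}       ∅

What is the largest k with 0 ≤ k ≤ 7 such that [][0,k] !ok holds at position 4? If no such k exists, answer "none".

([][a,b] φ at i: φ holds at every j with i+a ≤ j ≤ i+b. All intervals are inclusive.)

2

!ok must hold from j=4 onward; find where it first fails.
  j=4: holds
  j=5: holds
  j=6: holds
  j=7: fails
Holds on [4,6], so largest k = 2.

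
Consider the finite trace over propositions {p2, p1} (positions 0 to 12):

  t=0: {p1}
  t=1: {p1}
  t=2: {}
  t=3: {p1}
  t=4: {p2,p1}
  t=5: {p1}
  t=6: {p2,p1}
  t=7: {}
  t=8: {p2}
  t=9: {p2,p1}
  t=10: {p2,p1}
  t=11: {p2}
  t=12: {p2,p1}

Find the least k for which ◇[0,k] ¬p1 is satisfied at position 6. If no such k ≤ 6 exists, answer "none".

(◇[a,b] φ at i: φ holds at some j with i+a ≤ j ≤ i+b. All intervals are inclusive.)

Scan j = 6,7,… for ¬p1:
  j=6: fails
  j=7: holds
First hit at j=7, so smallest k = 7-6 = 1.

1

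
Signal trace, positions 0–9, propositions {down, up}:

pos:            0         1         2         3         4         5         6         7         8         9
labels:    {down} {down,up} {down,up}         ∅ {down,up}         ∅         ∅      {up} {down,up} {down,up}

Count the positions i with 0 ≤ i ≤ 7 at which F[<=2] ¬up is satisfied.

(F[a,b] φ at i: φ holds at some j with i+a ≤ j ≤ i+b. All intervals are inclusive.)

Evaluate at each i in [0,7]:
  i=0: ✓ (witness j=0)
  i=1: ✓ (witness j=3)
  i=2: ✓ (witness j=3)
  i=3: ✓ (witness j=3)
  i=4: ✓ (witness j=5)
  i=5: ✓ (witness j=5)
  i=6: ✓ (witness j=6)
  i=7: ✗ (none in [7,9])
Positions where it holds: {0, 1, 2, 3, 4, 5, 6} → 7.

7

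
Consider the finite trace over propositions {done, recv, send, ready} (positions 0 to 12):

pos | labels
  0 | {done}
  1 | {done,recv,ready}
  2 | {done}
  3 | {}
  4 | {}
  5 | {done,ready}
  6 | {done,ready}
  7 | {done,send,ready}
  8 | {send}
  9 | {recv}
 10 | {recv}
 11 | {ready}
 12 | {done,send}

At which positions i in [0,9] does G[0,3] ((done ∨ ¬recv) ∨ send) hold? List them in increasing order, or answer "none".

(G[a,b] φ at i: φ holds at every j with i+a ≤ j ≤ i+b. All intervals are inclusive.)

Evaluate at each i in [0,9]:
  i=0: ✓ (all of [0,3])
  i=1: ✓ (all of [1,4])
  i=2: ✓ (all of [2,5])
  i=3: ✓ (all of [3,6])
  i=4: ✓ (all of [4,7])
  i=5: ✓ (all of [5,8])
  i=6: ✗ (fails at j=9)
  i=7: ✗ (fails at j=9)
  i=8: ✗ (fails at j=9)
  i=9: ✗ (fails at j=9)

0, 1, 2, 3, 4, 5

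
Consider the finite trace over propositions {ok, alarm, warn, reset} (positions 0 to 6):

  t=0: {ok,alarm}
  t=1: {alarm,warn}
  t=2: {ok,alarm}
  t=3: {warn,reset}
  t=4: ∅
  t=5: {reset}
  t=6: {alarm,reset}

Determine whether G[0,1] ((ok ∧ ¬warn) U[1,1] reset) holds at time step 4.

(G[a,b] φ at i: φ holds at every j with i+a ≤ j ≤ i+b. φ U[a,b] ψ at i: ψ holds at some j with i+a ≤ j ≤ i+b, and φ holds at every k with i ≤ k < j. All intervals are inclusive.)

No

Check ((ok ∧ ¬warn) U[1,1] reset) at every j in [4,5]:
  j=4: fails
  j=5: fails
Fails at j=4 → formula fails.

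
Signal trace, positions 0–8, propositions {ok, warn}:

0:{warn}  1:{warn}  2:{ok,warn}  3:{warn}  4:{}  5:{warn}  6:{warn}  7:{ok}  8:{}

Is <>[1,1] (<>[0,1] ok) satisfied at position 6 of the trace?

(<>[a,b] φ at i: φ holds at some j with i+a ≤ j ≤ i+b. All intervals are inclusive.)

Check <>[0,1] ok at each j in [7,7]:
  j=7: holds (witness at 7)
Found at j=7 → formula holds.

True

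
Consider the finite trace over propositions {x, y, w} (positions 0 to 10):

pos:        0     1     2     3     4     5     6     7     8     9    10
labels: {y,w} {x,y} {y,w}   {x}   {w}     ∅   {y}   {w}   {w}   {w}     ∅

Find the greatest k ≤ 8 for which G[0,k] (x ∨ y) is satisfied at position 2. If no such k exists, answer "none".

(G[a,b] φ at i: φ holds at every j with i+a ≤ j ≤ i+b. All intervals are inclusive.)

(x ∨ y) must hold from j=2 onward; find where it first fails.
  j=2: holds
  j=3: holds
  j=4: fails
Holds on [2,3], so largest k = 1.

1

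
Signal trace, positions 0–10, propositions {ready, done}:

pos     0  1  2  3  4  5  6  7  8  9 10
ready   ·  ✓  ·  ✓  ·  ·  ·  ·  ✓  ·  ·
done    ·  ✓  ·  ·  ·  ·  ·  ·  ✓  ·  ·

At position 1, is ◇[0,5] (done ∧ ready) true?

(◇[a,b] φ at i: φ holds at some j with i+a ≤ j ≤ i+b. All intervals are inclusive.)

Check (done ∧ ready) at each j in [1,6]:
  j=1: true
  j=2: false
  j=3: false
  j=4: false
  j=5: false
  j=6: false
Found at j=1 → formula holds.

Yes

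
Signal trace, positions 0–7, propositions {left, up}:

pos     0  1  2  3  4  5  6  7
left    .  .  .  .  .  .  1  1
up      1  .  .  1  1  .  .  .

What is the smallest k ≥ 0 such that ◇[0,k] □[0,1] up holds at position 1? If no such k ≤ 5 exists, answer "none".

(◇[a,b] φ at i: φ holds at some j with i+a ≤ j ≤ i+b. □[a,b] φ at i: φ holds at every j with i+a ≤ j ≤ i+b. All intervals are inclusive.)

2

Scan j = 1,2,… for □[0,1] up:
  j=1: fails
  j=2: fails
  j=3: holds
First hit at j=3, so smallest k = 3-1 = 2.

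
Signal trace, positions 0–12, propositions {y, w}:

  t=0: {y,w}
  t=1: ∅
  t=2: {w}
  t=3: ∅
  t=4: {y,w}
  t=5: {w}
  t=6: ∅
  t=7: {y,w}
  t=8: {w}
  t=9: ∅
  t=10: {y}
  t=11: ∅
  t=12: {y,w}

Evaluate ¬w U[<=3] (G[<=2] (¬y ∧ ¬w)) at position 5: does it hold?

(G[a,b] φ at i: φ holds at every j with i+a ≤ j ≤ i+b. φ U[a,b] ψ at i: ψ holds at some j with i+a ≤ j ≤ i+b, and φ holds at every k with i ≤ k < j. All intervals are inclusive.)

Need some j in [5,8] with G[<=2] (¬y ∧ ¬w), and ¬w at every k in [5,j-1].
  j=5: G[<=2] (¬y ∧ ¬w) — fails at 5.
  j=6: G[<=2] (¬y ∧ ¬w) — fails at 7.
  j=7: G[<=2] (¬y ∧ ¬w) — fails at 7.
  j=8: G[<=2] (¬y ∧ ¬w) — fails at 8.
No j in the window works → until fails.

Does not hold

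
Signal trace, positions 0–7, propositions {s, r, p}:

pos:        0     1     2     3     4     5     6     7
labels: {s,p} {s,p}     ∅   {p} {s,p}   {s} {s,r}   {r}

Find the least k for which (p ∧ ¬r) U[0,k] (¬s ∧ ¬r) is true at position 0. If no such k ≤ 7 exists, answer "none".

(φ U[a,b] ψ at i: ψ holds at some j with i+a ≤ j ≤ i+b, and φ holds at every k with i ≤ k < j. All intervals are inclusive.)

2

Need earliest j ≥ 0 with (¬s ∧ ¬r), and (p ∧ ¬r) at every k in [0,j-1].
  j=0: rhs fails.
  j=1: rhs fails.
  j=2: rhs holds; lhs holds on [0,1]. k = 2.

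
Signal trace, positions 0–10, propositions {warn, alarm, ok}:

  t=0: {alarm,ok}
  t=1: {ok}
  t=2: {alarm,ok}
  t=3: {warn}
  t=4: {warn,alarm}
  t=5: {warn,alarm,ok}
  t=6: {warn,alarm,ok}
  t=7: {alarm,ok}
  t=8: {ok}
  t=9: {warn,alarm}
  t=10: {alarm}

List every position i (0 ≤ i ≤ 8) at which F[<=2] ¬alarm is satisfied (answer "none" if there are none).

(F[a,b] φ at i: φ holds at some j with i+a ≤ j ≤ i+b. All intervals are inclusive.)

Evaluate at each i in [0,8]:
  i=0: ✓ (witness j=1)
  i=1: ✓ (witness j=1)
  i=2: ✓ (witness j=3)
  i=3: ✓ (witness j=3)
  i=4: ✗ (none in [4,6])
  i=5: ✗ (none in [5,7])
  i=6: ✓ (witness j=8)
  i=7: ✓ (witness j=8)
  i=8: ✓ (witness j=8)

0, 1, 2, 3, 6, 7, 8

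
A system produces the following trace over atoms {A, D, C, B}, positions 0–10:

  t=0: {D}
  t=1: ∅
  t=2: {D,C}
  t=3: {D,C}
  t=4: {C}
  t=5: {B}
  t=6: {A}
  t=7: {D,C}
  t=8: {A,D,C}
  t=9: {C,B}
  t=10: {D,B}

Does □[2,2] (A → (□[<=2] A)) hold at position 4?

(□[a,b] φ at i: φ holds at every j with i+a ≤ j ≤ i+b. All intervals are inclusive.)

Check (A → (□[<=2] A)) at every j in [6,6]:
  j=6: antecedent true; consequent fails at 7 → ✗
Fails at j=6 → formula fails.

Does not hold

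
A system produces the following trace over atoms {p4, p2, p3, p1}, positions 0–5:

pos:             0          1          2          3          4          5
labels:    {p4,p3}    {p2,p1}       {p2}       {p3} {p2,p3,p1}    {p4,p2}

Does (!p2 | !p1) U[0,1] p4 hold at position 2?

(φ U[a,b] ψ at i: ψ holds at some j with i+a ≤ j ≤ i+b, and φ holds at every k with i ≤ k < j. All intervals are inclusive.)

Need some j in [2,3] with p4, and (!p2 | !p1) at every k in [2,j-1].
  j=2: p4 false.
  j=3: p4 false.
No j in the window works → until fails.

Does not hold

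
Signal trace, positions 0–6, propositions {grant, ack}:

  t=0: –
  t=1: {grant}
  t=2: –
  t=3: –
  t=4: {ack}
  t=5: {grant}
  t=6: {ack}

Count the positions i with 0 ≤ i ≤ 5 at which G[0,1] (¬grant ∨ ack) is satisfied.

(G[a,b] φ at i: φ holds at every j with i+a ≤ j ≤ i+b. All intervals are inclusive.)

Evaluate at each i in [0,5]:
  i=0: ✗ (fails at j=1)
  i=1: ✗ (fails at j=1)
  i=2: ✓ (all of [2,3])
  i=3: ✓ (all of [3,4])
  i=4: ✗ (fails at j=5)
  i=5: ✗ (fails at j=5)
Positions where it holds: {2, 3} → 2.

2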